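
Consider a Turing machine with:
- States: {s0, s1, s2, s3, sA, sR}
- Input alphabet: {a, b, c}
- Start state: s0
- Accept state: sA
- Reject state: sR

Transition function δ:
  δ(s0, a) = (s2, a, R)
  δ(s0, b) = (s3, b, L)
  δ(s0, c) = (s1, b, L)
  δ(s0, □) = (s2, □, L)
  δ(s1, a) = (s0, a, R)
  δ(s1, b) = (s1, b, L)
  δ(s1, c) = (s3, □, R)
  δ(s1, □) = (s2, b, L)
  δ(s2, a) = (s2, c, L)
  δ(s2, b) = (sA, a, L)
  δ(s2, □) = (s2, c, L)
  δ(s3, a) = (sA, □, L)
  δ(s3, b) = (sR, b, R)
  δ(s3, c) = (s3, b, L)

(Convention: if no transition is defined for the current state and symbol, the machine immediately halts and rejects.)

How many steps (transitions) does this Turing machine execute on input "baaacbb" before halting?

Execution trace:
Initial: [s0]baaacbb
Step 1: δ(s0, b) = (s3, b, L) → [s3]□baaacbb

No transition is defined for δ(s3, □). By convention the machine halts and rejects.

The machine executed 1 step before halting.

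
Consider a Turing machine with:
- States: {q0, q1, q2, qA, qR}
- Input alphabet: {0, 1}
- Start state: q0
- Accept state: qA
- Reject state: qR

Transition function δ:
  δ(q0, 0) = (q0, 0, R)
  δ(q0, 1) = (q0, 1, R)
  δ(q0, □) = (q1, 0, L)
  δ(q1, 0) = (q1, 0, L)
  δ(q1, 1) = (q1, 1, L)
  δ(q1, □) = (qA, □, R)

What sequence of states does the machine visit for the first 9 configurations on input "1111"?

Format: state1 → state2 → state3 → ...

Execution trace:
Initial: [q0]1111
Step 1: δ(q0, 1) = (q0, 1, R) → 1[q0]111
Step 2: δ(q0, 1) = (q0, 1, R) → 11[q0]11
Step 3: δ(q0, 1) = (q0, 1, R) → 111[q0]1
Step 4: δ(q0, 1) = (q0, 1, R) → 1111[q0]□
Step 5: δ(q0, □) = (q1, 0, L) → 111[q1]10
Step 6: δ(q1, 1) = (q1, 1, L) → 11[q1]110
Step 7: δ(q1, 1) = (q1, 1, L) → 1[q1]1110
Step 8: δ(q1, 1) = (q1, 1, L) → [q1]11110

State sequence: q0 → q0 → q0 → q0 → q0 → q1 → q1 → q1 → q1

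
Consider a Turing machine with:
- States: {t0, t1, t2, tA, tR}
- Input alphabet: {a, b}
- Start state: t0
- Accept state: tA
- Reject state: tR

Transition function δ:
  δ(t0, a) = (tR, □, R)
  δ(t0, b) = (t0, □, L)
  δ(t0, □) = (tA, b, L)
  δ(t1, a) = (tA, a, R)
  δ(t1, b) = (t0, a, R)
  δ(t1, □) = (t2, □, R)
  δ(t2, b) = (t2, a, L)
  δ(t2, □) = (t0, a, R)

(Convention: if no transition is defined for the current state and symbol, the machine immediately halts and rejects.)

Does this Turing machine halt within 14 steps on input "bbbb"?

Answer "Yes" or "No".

Execution trace:
Initial: [t0]bbbb
Step 1: δ(t0, b) = (t0, □, L) → [t0]□□bbb
Step 2: δ(t0, □) = (tA, b, L) → [tA]□b□bbb

The machine reaches the accept state tA and halts.
The machine halted after 2 steps (within the 14-step bound).

Answer: Yes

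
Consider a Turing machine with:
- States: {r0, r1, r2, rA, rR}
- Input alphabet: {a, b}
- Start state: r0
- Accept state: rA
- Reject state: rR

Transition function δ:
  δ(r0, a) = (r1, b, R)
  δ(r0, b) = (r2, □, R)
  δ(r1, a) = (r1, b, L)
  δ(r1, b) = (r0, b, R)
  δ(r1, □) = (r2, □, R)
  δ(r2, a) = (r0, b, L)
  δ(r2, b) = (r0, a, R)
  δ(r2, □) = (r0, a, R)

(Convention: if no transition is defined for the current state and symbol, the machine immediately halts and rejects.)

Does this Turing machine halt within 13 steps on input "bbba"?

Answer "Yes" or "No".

Execution trace:
Initial: [r0]bbba
Step 1: δ(r0, b) = (r2, □, R) → □[r2]bba
Step 2: δ(r2, b) = (r0, a, R) → □a[r0]ba
Step 3: δ(r0, b) = (r2, □, R) → □a□[r2]a
Step 4: δ(r2, a) = (r0, b, L) → □a[r0]□b

No transition is defined for δ(r0, □). By convention the machine halts and rejects.
The machine halted after 4 steps (within the 13-step bound).

Answer: Yes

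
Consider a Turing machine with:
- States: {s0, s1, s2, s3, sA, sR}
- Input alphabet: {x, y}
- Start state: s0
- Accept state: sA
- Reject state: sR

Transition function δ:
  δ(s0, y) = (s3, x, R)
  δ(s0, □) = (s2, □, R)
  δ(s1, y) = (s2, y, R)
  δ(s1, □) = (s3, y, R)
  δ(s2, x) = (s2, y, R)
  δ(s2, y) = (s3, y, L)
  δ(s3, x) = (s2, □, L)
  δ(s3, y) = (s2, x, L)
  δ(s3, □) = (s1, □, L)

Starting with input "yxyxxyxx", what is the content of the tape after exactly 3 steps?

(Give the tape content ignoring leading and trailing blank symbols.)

Execution trace:
Initial: [s0]yxyxxyxx
Step 1: δ(s0, y) = (s3, x, R) → x[s3]xyxxyxx
Step 2: δ(s3, x) = (s2, □, L) → [s2]x□yxxyxx
Step 3: δ(s2, x) = (s2, y, R) → y[s2]□yxxyxx

No transition is defined for δ(s2, □). By convention the machine halts and rejects.

After 3 steps, the tape (ignoring leading/trailing blanks) is: y□yxxyxx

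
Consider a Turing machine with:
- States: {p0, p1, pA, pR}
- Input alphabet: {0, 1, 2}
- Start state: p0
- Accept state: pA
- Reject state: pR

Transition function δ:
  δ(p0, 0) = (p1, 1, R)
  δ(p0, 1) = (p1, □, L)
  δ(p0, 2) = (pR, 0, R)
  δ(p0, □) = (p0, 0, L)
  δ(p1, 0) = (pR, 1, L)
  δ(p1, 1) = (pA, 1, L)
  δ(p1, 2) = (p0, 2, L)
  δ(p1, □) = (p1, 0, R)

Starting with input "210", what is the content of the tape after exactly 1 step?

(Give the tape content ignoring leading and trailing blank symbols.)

Execution trace:
Initial: [p0]210
Step 1: δ(p0, 2) = (pR, 0, R) → 0[pR]10

The machine reaches the reject state pR and halts.

After 1 step, the tape (ignoring leading/trailing blanks) is: 010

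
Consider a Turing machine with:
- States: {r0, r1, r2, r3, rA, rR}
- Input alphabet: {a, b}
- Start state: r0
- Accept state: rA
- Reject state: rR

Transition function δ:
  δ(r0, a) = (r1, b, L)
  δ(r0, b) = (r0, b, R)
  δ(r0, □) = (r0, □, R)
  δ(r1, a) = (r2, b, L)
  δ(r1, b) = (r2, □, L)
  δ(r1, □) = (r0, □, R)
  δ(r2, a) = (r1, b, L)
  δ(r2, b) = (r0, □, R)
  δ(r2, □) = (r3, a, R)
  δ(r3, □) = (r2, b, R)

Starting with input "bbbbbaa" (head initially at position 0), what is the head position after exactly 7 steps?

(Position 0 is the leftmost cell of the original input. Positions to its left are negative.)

Execution trace (head position shown):
Step 0: [r0]bbbbbaa  (head at position 0)
Step 1: move right → b[r0]bbbbaa  (head at position 1)
Step 2: move right → bb[r0]bbbaa  (head at position 2)
Step 3: move right → bbb[r0]bbaa  (head at position 3)
Step 4: move right → bbbb[r0]baa  (head at position 4)
Step 5: move right → bbbbb[r0]aa  (head at position 5)
Step 6: move left → bbbb[r1]bba  (head at position 4)
Step 7: move left → bbb[r2]b□ba  (head at position 3)

After 7 steps, the head is at position 3.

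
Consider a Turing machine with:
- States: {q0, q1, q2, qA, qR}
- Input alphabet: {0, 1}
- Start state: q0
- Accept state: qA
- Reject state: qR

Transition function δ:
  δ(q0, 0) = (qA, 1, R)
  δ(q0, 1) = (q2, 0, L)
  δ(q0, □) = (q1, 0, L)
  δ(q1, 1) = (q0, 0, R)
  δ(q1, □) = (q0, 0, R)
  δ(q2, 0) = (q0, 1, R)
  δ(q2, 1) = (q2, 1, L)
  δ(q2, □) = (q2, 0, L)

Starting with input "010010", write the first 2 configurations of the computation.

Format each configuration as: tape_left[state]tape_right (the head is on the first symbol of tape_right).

Transitions applied:
Step 1: δ(q0, 0) = (qA, 1, R)

The first 2 configurations are:
[q0]010010 ⊢ 1[qA]10010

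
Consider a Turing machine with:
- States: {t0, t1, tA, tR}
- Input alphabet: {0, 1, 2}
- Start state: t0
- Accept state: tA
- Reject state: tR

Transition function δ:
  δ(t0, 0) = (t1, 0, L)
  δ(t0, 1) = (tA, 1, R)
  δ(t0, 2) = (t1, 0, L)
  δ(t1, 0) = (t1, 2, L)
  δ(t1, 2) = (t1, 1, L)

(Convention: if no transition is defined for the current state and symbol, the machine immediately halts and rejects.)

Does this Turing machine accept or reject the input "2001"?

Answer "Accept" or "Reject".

Execution trace:
Initial: [t0]2001
Step 1: δ(t0, 2) = (t1, 0, L) → [t1]□0001

No transition is defined for δ(t1, □). By convention the machine halts and rejects.

Answer: Reject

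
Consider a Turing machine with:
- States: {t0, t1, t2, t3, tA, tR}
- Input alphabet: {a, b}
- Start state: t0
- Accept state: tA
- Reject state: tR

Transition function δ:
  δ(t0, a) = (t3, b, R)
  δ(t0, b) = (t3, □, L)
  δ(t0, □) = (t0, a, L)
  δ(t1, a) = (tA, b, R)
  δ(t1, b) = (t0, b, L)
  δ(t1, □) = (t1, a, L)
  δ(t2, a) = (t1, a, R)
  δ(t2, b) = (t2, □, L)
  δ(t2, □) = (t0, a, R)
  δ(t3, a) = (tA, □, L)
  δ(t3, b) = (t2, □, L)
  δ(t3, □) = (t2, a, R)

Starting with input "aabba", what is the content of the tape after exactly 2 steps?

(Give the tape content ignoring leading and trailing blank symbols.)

Execution trace:
Initial: [t0]aabba
Step 1: δ(t0, a) = (t3, b, R) → b[t3]abba
Step 2: δ(t3, a) = (tA, □, L) → [tA]b□bba

The machine reaches the accept state tA and halts.

After 2 steps, the tape (ignoring leading/trailing blanks) is: b□bba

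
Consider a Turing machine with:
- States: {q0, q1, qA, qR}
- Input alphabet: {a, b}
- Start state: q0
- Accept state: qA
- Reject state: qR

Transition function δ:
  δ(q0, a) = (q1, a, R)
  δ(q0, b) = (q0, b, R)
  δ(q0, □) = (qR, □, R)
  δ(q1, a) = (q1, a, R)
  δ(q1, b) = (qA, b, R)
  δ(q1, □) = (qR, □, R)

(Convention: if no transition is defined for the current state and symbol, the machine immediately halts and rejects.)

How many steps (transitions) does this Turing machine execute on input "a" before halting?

Execution trace:
Initial: [q0]a
Step 1: δ(q0, a) = (q1, a, R) → a[q1]□
Step 2: δ(q1, □) = (qR, □, R) → a□[qR]□

The machine reaches the reject state qR and halts.

The machine executed 2 steps before halting.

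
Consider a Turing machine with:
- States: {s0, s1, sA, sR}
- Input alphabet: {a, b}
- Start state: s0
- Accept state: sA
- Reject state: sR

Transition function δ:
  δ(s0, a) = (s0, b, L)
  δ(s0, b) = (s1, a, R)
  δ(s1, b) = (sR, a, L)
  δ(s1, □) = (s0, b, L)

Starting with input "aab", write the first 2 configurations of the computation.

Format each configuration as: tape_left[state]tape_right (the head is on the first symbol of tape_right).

Transitions applied:
Step 1: δ(s0, a) = (s0, b, L)

The first 2 configurations are:
[s0]aab ⊢ [s0]□bab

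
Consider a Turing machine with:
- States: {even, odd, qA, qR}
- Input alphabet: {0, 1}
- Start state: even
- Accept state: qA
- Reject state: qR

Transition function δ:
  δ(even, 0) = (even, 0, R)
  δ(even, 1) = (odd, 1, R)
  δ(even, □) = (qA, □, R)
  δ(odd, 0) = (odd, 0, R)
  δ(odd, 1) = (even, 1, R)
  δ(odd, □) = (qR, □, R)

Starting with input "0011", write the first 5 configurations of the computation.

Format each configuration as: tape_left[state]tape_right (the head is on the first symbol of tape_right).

Transitions applied:
Step 1: δ(even, 0) = (even, 0, R)
Step 2: δ(even, 0) = (even, 0, R)
Step 3: δ(even, 1) = (odd, 1, R)
Step 4: δ(odd, 1) = (even, 1, R)

The first 5 configurations are:
[even]0011 ⊢ 0[even]011 ⊢ 00[even]11 ⊢ 001[odd]1 ⊢ 0011[even]□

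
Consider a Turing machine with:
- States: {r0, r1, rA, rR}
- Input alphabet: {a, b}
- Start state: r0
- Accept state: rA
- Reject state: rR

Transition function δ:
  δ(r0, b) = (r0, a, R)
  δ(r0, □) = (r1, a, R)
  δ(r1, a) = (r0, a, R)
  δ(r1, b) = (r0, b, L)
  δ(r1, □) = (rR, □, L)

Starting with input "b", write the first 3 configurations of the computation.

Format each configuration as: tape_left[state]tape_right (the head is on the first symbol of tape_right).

Transitions applied:
Step 1: δ(r0, b) = (r0, a, R)
Step 2: δ(r0, □) = (r1, a, R)

The first 3 configurations are:
[r0]b ⊢ a[r0]□ ⊢ aa[r1]□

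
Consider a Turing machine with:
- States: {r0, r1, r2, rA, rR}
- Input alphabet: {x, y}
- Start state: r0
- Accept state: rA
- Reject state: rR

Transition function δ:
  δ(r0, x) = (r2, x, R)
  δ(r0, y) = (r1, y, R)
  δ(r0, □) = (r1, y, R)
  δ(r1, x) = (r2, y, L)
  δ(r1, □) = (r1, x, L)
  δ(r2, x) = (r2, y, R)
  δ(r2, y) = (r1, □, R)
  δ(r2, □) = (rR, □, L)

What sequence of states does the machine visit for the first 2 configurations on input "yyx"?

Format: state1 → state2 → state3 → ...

Execution trace:
Initial: [r0]yyx
Step 1: δ(r0, y) = (r1, y, R) → y[r1]yx

No transition is defined for δ(r1, y). By convention the machine halts and rejects.

State sequence: r0 → r1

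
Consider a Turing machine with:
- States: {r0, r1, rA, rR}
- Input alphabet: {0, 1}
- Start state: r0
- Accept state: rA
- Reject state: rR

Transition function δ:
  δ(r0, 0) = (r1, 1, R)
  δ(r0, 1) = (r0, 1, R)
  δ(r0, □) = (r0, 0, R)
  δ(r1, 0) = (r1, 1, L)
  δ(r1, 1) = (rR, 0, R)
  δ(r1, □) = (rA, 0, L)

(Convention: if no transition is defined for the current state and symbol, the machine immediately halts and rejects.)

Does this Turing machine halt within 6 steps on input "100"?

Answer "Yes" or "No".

Execution trace:
Initial: [r0]100
Step 1: δ(r0, 1) = (r0, 1, R) → 1[r0]00
Step 2: δ(r0, 0) = (r1, 1, R) → 11[r1]0
Step 3: δ(r1, 0) = (r1, 1, L) → 1[r1]11
Step 4: δ(r1, 1) = (rR, 0, R) → 10[rR]1

The machine reaches the reject state rR and halts.
The machine halted after 4 steps (within the 6-step bound).

Answer: Yes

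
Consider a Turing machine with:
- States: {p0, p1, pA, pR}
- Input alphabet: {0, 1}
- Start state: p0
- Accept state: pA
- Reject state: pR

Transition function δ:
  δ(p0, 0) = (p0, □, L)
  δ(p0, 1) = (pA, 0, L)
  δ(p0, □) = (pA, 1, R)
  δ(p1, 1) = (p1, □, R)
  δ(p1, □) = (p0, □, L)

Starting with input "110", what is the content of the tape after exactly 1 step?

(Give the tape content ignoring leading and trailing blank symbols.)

Execution trace:
Initial: [p0]110
Step 1: δ(p0, 1) = (pA, 0, L) → [pA]□010

The machine reaches the accept state pA and halts.

After 1 step, the tape (ignoring leading/trailing blanks) is: 010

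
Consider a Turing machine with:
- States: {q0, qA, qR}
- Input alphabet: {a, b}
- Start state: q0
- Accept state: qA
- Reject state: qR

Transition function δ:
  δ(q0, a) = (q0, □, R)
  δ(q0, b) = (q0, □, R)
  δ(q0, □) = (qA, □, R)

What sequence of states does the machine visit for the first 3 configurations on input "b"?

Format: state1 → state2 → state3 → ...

Execution trace:
Initial: [q0]b
Step 1: δ(q0, b) = (q0, □, R) → □[q0]□
Step 2: δ(q0, □) = (qA, □, R) → □□[qA]□

The machine reaches the accept state qA and halts.

State sequence: q0 → q0 → qA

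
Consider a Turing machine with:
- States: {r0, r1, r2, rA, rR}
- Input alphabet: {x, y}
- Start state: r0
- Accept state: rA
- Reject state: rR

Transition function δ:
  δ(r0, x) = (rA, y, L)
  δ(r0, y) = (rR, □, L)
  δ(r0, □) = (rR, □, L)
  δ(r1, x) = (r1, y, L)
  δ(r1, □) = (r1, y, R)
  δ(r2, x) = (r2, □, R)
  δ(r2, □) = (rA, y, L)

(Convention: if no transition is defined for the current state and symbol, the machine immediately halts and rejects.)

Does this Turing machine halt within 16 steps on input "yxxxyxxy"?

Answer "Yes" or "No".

Execution trace:
Initial: [r0]yxxxyxxy
Step 1: δ(r0, y) = (rR, □, L) → [rR]□□xxxyxxy

The machine reaches the reject state rR and halts.
The machine halted after 1 step (within the 16-step bound).

Answer: Yes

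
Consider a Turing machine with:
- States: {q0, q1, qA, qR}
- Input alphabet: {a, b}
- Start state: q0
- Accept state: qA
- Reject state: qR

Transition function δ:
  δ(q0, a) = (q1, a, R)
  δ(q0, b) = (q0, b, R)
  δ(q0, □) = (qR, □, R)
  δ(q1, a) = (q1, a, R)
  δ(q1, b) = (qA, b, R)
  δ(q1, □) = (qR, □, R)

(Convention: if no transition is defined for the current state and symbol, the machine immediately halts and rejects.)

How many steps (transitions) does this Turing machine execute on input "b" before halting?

Execution trace:
Initial: [q0]b
Step 1: δ(q0, b) = (q0, b, R) → b[q0]□
Step 2: δ(q0, □) = (qR, □, R) → b□[qR]□

The machine reaches the reject state qR and halts.

The machine executed 2 steps before halting.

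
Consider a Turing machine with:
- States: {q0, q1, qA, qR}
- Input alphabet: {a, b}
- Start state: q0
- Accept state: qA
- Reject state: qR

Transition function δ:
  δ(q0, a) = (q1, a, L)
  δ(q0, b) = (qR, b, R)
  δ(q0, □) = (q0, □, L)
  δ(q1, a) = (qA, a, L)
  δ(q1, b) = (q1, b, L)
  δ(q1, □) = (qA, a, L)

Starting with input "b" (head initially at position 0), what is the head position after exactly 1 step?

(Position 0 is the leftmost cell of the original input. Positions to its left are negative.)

Execution trace (head position shown):
Step 0: [q0]b  (head at position 0)
Step 1: move right → b[qR]□  (head at position 1)

After 1 step, the head is at position 1.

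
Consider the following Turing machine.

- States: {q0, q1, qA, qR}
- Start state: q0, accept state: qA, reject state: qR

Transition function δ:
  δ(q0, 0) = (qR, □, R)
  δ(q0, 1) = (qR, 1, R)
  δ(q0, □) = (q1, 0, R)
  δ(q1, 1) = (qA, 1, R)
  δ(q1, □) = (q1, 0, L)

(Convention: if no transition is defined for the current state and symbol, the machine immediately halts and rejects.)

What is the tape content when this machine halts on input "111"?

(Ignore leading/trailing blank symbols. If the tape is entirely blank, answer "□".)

Execution trace:
Initial: [q0]111
Step 1: δ(q0, 1) = (qR, 1, R) → 1[qR]11

The machine reaches the reject state qR and halts.

Final tape (ignoring leading/trailing blanks): 111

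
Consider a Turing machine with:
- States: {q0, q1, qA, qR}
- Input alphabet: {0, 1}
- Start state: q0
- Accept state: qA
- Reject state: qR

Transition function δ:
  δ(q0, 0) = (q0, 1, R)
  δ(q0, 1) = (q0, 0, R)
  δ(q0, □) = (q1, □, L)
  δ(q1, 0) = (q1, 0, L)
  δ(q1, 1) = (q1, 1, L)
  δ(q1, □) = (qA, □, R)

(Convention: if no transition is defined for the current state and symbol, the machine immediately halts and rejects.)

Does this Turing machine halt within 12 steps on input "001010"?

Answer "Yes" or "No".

Execution trace:
Initial: [q0]001010
Step 1: δ(q0, 0) = (q0, 1, R) → 1[q0]01010
Step 2: δ(q0, 0) = (q0, 1, R) → 11[q0]1010
Step 3: δ(q0, 1) = (q0, 0, R) → 110[q0]010
Step 4: δ(q0, 0) = (q0, 1, R) → 1101[q0]10
Step 5: δ(q0, 1) = (q0, 0, R) → 11010[q0]0
Step 6: δ(q0, 0) = (q0, 1, R) → 110101[q0]□
Step 7: δ(q0, □) = (q1, □, L) → 11010[q1]1□
Step 8: δ(q1, 1) = (q1, 1, L) → 1101[q1]01□
Step 9: δ(q1, 0) = (q1, 0, L) → 110[q1]101□
Step 10: δ(q1, 1) = (q1, 1, L) → 11[q1]0101□
Step 11: δ(q1, 0) = (q1, 0, L) → 1[q1]10101□
Step 12: δ(q1, 1) = (q1, 1, L) → [q1]110101□

The machine has not reached a halting state after 12 steps.
The machine did not halt within the 12-step bound.

Answer: No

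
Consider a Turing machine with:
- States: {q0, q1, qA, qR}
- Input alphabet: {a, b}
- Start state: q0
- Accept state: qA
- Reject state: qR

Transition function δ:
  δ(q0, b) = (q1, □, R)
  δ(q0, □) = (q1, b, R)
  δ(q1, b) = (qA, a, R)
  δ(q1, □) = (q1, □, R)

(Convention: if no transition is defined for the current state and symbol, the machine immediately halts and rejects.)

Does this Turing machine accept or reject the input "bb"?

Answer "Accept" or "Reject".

Execution trace:
Initial: [q0]bb
Step 1: δ(q0, b) = (q1, □, R) → □[q1]b
Step 2: δ(q1, b) = (qA, a, R) → □a[qA]□

The machine reaches the accept state qA and halts.

Answer: Accept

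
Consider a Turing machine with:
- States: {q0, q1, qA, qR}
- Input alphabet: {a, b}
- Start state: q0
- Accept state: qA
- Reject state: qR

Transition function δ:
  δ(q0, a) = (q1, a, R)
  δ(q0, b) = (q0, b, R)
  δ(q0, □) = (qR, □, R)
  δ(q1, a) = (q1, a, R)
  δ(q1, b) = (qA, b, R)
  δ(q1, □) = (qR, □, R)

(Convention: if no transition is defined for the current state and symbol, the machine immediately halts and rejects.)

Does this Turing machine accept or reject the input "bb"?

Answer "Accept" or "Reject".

Execution trace:
Initial: [q0]bb
Step 1: δ(q0, b) = (q0, b, R) → b[q0]b
Step 2: δ(q0, b) = (q0, b, R) → bb[q0]□
Step 3: δ(q0, □) = (qR, □, R) → bb□[qR]□

The machine reaches the reject state qR and halts.

Answer: Reject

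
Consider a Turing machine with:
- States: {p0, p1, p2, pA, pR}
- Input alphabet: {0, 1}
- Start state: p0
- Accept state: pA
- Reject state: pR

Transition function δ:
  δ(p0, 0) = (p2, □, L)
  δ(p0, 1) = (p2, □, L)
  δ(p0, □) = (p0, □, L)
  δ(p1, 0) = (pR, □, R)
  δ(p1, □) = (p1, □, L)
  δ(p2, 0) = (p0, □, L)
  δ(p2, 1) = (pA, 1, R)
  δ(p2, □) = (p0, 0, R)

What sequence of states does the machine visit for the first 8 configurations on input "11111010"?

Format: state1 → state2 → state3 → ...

Execution trace:
Initial: [p0]11111010
Step 1: δ(p0, 1) = (p2, □, L) → [p2]□□1111010
Step 2: δ(p2, □) = (p0, 0, R) → 0[p0]□1111010
Step 3: δ(p0, □) = (p0, □, L) → [p0]0□1111010
Step 4: δ(p0, 0) = (p2, □, L) → [p2]□□□1111010
Step 5: δ(p2, □) = (p0, 0, R) → 0[p0]□□1111010
Step 6: δ(p0, □) = (p0, □, L) → [p0]0□□1111010
Step 7: δ(p0, 0) = (p2, □, L) → [p2]□□□□1111010

State sequence: p0 → p2 → p0 → p0 → p2 → p0 → p0 → p2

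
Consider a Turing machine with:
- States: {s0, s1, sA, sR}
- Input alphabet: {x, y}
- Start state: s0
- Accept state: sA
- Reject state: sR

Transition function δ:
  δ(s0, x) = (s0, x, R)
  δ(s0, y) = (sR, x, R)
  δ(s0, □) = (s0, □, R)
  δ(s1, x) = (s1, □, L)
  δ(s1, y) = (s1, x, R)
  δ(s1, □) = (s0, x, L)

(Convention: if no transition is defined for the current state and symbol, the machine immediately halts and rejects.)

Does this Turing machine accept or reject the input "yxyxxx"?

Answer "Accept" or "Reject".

Execution trace:
Initial: [s0]yxyxxx
Step 1: δ(s0, y) = (sR, x, R) → x[sR]xyxxx

The machine reaches the reject state sR and halts.

Answer: Reject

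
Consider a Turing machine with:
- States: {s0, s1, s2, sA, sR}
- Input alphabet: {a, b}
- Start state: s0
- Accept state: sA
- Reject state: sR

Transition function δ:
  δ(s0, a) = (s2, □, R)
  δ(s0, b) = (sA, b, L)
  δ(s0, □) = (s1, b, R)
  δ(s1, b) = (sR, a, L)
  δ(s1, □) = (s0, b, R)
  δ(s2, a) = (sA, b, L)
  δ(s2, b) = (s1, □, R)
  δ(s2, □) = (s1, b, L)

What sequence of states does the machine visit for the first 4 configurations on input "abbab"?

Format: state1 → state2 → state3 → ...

Execution trace:
Initial: [s0]abbab
Step 1: δ(s0, a) = (s2, □, R) → □[s2]bbab
Step 2: δ(s2, b) = (s1, □, R) → □□[s1]bab
Step 3: δ(s1, b) = (sR, a, L) → □[sR]□aab

The machine reaches the reject state sR and halts.

State sequence: s0 → s2 → s1 → sR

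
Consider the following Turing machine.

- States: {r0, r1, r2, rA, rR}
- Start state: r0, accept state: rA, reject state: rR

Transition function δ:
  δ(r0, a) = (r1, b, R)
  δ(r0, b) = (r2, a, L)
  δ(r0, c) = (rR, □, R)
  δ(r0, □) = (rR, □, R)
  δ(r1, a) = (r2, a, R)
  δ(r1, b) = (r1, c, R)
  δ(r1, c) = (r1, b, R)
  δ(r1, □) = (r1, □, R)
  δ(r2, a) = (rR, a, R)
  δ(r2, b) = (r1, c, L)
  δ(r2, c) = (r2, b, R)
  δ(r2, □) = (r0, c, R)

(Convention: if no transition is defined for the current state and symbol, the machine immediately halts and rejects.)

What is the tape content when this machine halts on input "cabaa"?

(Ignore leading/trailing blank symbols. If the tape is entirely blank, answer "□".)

Execution trace:
Initial: [r0]cabaa
Step 1: δ(r0, c) = (rR, □, R) → □[rR]abaa

The machine reaches the reject state rR and halts.

Final tape (ignoring leading/trailing blanks): abaa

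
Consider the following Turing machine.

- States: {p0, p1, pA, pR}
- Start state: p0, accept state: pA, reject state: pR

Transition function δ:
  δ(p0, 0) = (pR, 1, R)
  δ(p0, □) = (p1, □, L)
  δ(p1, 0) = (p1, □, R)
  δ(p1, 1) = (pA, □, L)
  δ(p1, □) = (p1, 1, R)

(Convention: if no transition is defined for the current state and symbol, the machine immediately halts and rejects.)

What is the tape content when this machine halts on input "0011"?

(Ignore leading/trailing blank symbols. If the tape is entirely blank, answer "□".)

Execution trace:
Initial: [p0]0011
Step 1: δ(p0, 0) = (pR, 1, R) → 1[pR]011

The machine reaches the reject state pR and halts.

Final tape (ignoring leading/trailing blanks): 1011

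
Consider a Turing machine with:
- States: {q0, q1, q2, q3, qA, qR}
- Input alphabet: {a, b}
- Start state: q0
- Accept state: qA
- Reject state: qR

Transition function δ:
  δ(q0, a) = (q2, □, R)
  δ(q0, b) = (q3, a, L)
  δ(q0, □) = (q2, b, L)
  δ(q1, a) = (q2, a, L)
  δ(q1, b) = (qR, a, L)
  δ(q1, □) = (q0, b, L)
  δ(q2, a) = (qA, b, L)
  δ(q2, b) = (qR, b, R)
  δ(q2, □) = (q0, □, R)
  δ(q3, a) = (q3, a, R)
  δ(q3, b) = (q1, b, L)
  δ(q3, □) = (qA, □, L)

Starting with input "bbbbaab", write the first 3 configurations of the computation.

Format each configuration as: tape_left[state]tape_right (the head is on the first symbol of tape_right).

Transitions applied:
Step 1: δ(q0, b) = (q3, a, L)
Step 2: δ(q3, □) = (qA, □, L)

The first 3 configurations are:
[q0]bbbbaab ⊢ [q3]□abbbaab ⊢ [qA]□□abbbaab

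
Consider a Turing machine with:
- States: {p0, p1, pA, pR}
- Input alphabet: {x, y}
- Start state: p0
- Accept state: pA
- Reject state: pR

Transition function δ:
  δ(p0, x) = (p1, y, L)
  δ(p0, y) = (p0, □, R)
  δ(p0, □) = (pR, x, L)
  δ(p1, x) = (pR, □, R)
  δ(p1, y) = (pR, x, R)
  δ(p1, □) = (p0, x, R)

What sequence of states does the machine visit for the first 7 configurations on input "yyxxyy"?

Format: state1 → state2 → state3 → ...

Execution trace:
Initial: [p0]yyxxyy
Step 1: δ(p0, y) = (p0, □, R) → □[p0]yxxyy
Step 2: δ(p0, y) = (p0, □, R) → □□[p0]xxyy
Step 3: δ(p0, x) = (p1, y, L) → □[p1]□yxyy
Step 4: δ(p1, □) = (p0, x, R) → □x[p0]yxyy
Step 5: δ(p0, y) = (p0, □, R) → □x□[p0]xyy
Step 6: δ(p0, x) = (p1, y, L) → □x[p1]□yyy

State sequence: p0 → p0 → p0 → p1 → p0 → p0 → p1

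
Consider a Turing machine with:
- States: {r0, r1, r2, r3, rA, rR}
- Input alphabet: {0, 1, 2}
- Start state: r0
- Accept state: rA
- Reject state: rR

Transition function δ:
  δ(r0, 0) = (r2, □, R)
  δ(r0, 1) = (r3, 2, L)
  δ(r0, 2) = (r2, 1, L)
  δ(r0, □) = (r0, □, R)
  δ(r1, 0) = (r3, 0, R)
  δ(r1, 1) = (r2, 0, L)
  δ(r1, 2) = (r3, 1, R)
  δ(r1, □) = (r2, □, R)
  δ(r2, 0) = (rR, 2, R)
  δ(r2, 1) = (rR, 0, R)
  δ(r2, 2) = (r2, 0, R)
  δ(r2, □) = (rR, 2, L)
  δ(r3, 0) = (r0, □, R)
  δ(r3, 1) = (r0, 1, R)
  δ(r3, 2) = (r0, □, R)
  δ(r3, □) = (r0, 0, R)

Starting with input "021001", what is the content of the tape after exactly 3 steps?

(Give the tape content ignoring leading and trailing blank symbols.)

Execution trace:
Initial: [r0]021001
Step 1: δ(r0, 0) = (r2, □, R) → □[r2]21001
Step 2: δ(r2, 2) = (r2, 0, R) → □0[r2]1001
Step 3: δ(r2, 1) = (rR, 0, R) → □00[rR]001

The machine reaches the reject state rR and halts.

After 3 steps, the tape (ignoring leading/trailing blanks) is: 00001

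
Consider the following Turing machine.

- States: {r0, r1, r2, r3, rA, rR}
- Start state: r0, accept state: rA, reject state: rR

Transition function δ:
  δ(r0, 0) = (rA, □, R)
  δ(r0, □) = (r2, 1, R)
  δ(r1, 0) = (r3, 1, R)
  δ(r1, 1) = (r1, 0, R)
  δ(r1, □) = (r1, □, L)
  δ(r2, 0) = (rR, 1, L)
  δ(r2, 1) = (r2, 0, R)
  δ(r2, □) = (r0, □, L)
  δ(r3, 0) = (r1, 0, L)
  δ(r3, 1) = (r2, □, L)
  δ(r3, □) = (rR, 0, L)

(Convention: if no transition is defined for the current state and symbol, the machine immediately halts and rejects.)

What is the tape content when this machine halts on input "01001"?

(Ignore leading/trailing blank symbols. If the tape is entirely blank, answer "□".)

Execution trace:
Initial: [r0]01001
Step 1: δ(r0, 0) = (rA, □, R) → □[rA]1001

The machine reaches the accept state rA and halts.

Final tape (ignoring leading/trailing blanks): 1001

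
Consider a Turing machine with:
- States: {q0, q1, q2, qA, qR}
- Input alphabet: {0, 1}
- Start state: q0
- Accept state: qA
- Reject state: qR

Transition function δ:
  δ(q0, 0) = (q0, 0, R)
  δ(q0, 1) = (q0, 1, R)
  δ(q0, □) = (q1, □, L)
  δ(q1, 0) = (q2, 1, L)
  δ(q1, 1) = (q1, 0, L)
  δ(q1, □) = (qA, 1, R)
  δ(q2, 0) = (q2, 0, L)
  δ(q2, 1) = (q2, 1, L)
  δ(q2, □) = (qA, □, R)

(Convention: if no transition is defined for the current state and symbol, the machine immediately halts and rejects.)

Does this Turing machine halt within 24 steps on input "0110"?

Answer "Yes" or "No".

Execution trace:
Initial: [q0]0110
Step 1: δ(q0, 0) = (q0, 0, R) → 0[q0]110
Step 2: δ(q0, 1) = (q0, 1, R) → 01[q0]10
Step 3: δ(q0, 1) = (q0, 1, R) → 011[q0]0
Step 4: δ(q0, 0) = (q0, 0, R) → 0110[q0]□
Step 5: δ(q0, □) = (q1, □, L) → 011[q1]0□
Step 6: δ(q1, 0) = (q2, 1, L) → 01[q2]11□
Step 7: δ(q2, 1) = (q2, 1, L) → 0[q2]111□
Step 8: δ(q2, 1) = (q2, 1, L) → [q2]0111□
Step 9: δ(q2, 0) = (q2, 0, L) → [q2]□0111□
Step 10: δ(q2, □) = (qA, □, R) → □[qA]0111□

The machine reaches the accept state qA and halts.
The machine halted after 10 steps (within the 24-step bound).

Answer: Yes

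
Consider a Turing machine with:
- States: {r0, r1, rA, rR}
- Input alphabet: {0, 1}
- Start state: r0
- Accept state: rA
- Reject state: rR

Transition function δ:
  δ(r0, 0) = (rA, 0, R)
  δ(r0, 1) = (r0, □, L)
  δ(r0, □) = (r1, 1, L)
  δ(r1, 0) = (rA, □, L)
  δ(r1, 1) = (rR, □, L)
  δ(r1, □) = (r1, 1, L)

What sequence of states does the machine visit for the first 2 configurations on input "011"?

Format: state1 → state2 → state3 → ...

Execution trace:
Initial: [r0]011
Step 1: δ(r0, 0) = (rA, 0, R) → 0[rA]11

The machine reaches the accept state rA and halts.

State sequence: r0 → rA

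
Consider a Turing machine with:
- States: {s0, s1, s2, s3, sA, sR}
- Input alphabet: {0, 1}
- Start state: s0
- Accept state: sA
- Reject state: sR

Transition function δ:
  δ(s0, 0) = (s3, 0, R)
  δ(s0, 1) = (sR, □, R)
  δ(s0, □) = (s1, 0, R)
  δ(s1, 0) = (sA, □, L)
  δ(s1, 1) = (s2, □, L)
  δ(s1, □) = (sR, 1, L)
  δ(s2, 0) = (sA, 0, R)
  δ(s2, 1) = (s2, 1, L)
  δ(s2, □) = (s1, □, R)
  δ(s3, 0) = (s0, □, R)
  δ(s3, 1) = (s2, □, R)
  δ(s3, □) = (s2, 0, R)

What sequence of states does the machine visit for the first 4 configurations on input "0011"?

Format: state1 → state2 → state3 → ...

Execution trace:
Initial: [s0]0011
Step 1: δ(s0, 0) = (s3, 0, R) → 0[s3]011
Step 2: δ(s3, 0) = (s0, □, R) → 0□[s0]11
Step 3: δ(s0, 1) = (sR, □, R) → 0□□[sR]1

The machine reaches the reject state sR and halts.

State sequence: s0 → s3 → s0 → sR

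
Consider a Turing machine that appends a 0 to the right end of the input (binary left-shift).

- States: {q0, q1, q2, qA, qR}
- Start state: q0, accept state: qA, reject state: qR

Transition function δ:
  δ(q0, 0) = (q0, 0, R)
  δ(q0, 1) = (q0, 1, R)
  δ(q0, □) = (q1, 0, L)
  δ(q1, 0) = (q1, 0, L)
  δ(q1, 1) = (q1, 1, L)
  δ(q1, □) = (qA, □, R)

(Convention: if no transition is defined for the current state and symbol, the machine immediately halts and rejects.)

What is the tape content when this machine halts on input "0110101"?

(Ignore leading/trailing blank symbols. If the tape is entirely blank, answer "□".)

Execution trace:
Initial: [q0]0110101
Step 1: δ(q0, 0) = (q0, 0, R) → 0[q0]110101
Step 2: δ(q0, 1) = (q0, 1, R) → 01[q0]10101
Step 3: δ(q0, 1) = (q0, 1, R) → 011[q0]0101
Step 4: δ(q0, 0) = (q0, 0, R) → 0110[q0]101
Step 5: δ(q0, 1) = (q0, 1, R) → 01101[q0]01
Step 6: δ(q0, 0) = (q0, 0, R) → 011010[q0]1
Step 7: δ(q0, 1) = (q0, 1, R) → 0110101[q0]□
Step 8: δ(q0, □) = (q1, 0, L) → 011010[q1]10
Step 9: δ(q1, 1) = (q1, 1, L) → 01101[q1]010
Step 10: δ(q1, 0) = (q1, 0, L) → 0110[q1]1010
Step 11: δ(q1, 1) = (q1, 1, L) → 011[q1]01010
Step 12: δ(q1, 0) = (q1, 0, L) → 01[q1]101010
Step 13: δ(q1, 1) = (q1, 1, L) → 0[q1]1101010
Step 14: δ(q1, 1) = (q1, 1, L) → [q1]01101010
Step 15: δ(q1, 0) = (q1, 0, L) → [q1]□01101010
Step 16: δ(q1, □) = (qA, □, R) → □[qA]01101010

The machine reaches the accept state qA and halts.

Final tape (ignoring leading/trailing blanks): 01101010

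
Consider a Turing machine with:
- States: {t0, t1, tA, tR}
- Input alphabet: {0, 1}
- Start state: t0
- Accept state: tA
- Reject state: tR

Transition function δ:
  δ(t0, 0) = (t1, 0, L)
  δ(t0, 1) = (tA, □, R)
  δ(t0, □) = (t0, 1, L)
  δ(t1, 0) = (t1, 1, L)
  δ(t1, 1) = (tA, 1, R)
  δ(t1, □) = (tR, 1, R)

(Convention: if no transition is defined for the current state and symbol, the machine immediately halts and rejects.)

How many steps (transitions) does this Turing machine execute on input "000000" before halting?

Execution trace:
Initial: [t0]000000
Step 1: δ(t0, 0) = (t1, 0, L) → [t1]□000000
Step 2: δ(t1, □) = (tR, 1, R) → 1[tR]000000

The machine reaches the reject state tR and halts.

The machine executed 2 steps before halting.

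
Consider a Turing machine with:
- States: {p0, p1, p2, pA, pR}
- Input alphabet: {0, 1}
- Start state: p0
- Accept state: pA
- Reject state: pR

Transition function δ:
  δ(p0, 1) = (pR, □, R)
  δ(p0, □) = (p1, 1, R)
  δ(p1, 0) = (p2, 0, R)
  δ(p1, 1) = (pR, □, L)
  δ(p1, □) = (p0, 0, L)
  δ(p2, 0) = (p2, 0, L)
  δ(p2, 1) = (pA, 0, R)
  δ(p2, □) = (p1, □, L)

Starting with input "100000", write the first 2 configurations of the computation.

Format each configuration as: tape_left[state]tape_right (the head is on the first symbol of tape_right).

Transitions applied:
Step 1: δ(p0, 1) = (pR, □, R)

The first 2 configurations are:
[p0]100000 ⊢ □[pR]00000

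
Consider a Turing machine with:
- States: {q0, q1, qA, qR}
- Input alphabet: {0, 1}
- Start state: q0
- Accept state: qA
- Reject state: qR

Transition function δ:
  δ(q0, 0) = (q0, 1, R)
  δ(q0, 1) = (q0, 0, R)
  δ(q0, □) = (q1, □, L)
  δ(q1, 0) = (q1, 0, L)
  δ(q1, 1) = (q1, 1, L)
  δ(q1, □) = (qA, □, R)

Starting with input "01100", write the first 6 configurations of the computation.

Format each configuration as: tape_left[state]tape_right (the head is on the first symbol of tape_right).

Transitions applied:
Step 1: δ(q0, 0) = (q0, 1, R)
Step 2: δ(q0, 1) = (q0, 0, R)
Step 3: δ(q0, 1) = (q0, 0, R)
Step 4: δ(q0, 0) = (q0, 1, R)
Step 5: δ(q0, 0) = (q0, 1, R)

The first 6 configurations are:
[q0]01100 ⊢ 1[q0]1100 ⊢ 10[q0]100 ⊢ 100[q0]00 ⊢ 1001[q0]0 ⊢ 10011[q0]□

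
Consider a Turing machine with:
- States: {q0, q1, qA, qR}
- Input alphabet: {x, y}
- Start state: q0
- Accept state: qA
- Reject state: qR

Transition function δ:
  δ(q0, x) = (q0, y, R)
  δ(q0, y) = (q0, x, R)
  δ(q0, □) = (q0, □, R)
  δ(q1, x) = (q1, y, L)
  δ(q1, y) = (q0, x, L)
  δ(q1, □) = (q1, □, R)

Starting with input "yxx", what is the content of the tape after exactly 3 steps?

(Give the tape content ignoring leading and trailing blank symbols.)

Execution trace:
Initial: [q0]yxx
Step 1: δ(q0, y) = (q0, x, R) → x[q0]xx
Step 2: δ(q0, x) = (q0, y, R) → xy[q0]x
Step 3: δ(q0, x) = (q0, y, R) → xyy[q0]□

After 3 steps, the tape (ignoring leading/trailing blanks) is: xyy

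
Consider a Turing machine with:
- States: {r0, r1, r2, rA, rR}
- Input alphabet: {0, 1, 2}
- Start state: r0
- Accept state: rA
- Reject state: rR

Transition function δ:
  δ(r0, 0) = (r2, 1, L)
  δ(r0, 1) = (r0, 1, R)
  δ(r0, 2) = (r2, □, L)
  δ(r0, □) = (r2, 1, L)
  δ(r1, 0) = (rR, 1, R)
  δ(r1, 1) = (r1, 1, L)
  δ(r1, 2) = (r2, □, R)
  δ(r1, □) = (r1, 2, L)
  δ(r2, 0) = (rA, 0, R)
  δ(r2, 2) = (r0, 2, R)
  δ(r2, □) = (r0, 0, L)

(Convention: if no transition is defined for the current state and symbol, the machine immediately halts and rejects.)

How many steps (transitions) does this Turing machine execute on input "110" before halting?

Execution trace:
Initial: [r0]110
Step 1: δ(r0, 1) = (r0, 1, R) → 1[r0]10
Step 2: δ(r0, 1) = (r0, 1, R) → 11[r0]0
Step 3: δ(r0, 0) = (r2, 1, L) → 1[r2]11

No transition is defined for δ(r2, 1). By convention the machine halts and rejects.

The machine executed 3 steps before halting.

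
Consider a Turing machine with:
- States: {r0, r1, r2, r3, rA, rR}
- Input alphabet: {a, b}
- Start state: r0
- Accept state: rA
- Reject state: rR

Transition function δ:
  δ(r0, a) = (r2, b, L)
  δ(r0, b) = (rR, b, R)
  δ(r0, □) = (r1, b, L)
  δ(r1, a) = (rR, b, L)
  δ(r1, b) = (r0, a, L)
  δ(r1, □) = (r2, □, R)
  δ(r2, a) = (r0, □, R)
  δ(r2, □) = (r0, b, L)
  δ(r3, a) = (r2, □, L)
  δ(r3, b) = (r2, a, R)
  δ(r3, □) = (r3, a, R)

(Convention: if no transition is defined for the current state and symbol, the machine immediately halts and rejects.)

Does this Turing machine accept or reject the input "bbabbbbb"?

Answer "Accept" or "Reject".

Execution trace:
Initial: [r0]bbabbbbb
Step 1: δ(r0, b) = (rR, b, R) → b[rR]babbbbb

The machine reaches the reject state rR and halts.

Answer: Reject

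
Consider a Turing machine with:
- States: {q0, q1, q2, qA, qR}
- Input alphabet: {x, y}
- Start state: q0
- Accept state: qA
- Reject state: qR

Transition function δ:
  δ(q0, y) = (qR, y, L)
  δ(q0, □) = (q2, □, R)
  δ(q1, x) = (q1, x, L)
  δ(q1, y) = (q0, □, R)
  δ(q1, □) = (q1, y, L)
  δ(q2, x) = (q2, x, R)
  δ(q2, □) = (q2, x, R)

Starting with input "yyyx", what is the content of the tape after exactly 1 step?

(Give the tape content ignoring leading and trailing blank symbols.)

Execution trace:
Initial: [q0]yyyx
Step 1: δ(q0, y) = (qR, y, L) → [qR]□yyyx

The machine reaches the reject state qR and halts.

After 1 step, the tape (ignoring leading/trailing blanks) is: yyyx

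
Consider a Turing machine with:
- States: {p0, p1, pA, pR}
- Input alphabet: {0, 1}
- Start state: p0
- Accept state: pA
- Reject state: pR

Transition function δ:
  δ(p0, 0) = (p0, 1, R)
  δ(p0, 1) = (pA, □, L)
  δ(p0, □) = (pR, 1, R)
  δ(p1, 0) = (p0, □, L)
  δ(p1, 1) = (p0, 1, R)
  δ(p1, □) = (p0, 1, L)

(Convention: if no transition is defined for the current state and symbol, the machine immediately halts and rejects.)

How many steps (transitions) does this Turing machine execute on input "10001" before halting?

Execution trace:
Initial: [p0]10001
Step 1: δ(p0, 1) = (pA, □, L) → [pA]□□0001

The machine reaches the accept state pA and halts.

The machine executed 1 step before halting.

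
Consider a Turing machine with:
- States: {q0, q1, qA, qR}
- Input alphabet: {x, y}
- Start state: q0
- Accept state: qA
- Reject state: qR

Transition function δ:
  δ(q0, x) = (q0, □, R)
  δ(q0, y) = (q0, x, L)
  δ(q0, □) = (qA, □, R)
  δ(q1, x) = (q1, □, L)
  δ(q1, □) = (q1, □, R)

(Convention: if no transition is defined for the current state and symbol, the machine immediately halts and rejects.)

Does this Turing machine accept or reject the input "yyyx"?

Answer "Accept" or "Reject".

Execution trace:
Initial: [q0]yyyx
Step 1: δ(q0, y) = (q0, x, L) → [q0]□xyyx
Step 2: δ(q0, □) = (qA, □, R) → □[qA]xyyx

The machine reaches the accept state qA and halts.

Answer: Accept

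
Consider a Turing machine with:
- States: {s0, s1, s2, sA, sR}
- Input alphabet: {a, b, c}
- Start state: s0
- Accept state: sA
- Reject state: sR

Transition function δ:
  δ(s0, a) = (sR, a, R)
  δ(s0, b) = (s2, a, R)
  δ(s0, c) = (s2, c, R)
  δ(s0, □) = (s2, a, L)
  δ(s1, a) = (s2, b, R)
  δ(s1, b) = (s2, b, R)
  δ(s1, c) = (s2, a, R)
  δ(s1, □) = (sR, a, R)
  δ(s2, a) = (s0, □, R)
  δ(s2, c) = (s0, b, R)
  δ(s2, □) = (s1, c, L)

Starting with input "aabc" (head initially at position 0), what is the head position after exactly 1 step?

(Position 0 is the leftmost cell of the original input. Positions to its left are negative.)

Execution trace (head position shown):
Step 0: [s0]aabc  (head at position 0)
Step 1: move right → a[sR]abc  (head at position 1)

After 1 step, the head is at position 1.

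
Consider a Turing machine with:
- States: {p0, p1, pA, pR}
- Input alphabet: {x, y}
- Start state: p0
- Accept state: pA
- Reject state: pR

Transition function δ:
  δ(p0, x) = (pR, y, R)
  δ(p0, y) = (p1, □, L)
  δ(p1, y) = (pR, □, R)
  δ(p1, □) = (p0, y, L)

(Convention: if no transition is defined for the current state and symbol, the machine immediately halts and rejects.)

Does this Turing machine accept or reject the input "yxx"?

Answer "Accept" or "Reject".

Execution trace:
Initial: [p0]yxx
Step 1: δ(p0, y) = (p1, □, L) → [p1]□□xx
Step 2: δ(p1, □) = (p0, y, L) → [p0]□y□xx

No transition is defined for δ(p0, □). By convention the machine halts and rejects.

Answer: Reject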